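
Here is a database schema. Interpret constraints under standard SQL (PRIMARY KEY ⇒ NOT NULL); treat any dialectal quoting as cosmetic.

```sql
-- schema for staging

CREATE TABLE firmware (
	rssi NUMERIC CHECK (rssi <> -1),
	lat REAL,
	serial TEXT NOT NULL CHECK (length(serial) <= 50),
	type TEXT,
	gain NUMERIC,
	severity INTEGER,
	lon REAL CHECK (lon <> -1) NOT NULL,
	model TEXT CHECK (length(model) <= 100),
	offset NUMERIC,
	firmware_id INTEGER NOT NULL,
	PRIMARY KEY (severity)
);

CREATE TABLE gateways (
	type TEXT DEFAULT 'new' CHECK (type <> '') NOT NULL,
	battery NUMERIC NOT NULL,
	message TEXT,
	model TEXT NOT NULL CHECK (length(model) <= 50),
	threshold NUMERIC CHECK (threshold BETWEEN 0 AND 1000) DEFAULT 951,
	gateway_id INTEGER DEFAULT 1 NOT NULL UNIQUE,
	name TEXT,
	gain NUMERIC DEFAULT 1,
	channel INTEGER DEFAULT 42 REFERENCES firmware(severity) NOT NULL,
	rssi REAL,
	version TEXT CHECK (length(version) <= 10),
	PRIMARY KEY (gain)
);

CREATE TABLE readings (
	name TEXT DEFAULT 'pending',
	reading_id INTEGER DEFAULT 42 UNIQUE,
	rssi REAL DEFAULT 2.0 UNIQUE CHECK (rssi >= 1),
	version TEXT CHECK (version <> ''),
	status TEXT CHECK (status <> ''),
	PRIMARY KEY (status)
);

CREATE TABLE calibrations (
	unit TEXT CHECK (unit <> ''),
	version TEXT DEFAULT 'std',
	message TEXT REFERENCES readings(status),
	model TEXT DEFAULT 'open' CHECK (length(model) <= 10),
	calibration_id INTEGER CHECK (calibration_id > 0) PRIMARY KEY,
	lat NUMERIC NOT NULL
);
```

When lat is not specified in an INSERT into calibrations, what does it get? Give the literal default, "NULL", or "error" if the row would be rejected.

error

lat has no DEFAULT clause.
Omitting it would insert NULL, but it is declared NOT NULL, so the INSERT fails.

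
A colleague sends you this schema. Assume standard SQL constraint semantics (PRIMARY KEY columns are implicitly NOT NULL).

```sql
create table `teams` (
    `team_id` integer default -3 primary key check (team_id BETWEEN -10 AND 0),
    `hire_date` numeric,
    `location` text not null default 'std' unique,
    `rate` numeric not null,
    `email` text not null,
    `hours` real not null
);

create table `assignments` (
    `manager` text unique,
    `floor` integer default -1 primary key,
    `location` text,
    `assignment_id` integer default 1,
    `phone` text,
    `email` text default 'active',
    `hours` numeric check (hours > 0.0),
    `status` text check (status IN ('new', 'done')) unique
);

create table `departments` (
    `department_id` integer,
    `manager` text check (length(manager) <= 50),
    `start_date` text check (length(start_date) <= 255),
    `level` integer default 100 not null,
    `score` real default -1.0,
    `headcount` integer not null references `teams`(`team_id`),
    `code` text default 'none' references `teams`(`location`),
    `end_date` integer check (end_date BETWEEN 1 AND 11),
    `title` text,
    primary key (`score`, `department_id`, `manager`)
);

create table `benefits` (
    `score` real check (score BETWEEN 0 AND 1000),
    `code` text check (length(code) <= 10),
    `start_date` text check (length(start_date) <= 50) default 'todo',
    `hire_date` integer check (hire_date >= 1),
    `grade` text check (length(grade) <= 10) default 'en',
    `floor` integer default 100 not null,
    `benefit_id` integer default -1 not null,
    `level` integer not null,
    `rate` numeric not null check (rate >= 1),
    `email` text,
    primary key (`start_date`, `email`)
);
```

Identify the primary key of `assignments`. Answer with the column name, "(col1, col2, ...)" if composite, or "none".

floor

floor is declared PRIMARY KEY inline on the column.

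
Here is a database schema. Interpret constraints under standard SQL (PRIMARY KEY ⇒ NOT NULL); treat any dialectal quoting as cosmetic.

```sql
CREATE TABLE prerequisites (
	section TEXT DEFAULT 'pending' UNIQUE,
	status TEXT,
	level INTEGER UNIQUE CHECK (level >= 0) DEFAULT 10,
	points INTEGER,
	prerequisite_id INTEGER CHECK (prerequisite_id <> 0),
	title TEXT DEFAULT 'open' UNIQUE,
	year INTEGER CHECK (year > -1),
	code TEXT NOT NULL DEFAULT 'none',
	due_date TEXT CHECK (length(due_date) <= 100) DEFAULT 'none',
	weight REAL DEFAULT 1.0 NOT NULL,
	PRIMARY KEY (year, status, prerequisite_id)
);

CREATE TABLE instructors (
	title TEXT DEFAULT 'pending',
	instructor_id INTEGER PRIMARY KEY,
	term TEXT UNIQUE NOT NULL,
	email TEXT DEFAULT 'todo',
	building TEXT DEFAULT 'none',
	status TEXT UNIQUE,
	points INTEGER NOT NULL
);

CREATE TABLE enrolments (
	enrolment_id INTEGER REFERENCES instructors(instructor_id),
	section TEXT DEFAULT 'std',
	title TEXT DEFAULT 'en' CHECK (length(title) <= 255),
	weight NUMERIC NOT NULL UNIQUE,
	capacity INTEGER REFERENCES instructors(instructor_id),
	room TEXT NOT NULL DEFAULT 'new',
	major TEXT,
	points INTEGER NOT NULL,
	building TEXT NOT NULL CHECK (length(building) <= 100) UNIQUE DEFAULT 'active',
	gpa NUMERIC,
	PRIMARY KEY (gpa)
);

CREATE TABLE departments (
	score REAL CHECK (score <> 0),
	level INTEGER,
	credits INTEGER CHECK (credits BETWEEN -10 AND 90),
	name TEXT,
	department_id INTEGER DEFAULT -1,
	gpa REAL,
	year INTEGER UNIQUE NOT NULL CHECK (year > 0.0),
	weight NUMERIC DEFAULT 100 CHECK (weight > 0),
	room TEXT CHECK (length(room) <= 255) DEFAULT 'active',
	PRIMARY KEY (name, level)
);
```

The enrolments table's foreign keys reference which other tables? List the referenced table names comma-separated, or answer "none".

- enrolment_id REFERENCES instructors(instructor_id).
- capacity REFERENCES instructors(instructor_id).

instructors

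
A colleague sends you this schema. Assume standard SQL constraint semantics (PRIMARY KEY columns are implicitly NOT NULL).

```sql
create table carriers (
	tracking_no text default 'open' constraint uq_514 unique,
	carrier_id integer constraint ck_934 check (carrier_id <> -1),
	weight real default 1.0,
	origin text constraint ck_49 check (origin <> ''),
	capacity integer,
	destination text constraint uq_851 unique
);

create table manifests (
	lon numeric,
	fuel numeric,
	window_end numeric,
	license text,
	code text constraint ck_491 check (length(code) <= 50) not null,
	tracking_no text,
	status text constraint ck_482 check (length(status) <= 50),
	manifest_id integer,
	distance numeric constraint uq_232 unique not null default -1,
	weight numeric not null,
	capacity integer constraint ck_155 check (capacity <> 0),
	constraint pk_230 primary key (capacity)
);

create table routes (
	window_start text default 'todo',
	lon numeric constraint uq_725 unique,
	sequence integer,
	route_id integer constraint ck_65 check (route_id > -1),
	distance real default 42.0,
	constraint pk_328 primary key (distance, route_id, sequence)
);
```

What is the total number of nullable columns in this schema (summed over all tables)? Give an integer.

carriers: 6 nullable (tracking_no, carrier_id, weight, origin, capacity, destination — PK none and explicit NOT NULL columns excluded).
manifests: 7 nullable (lon, fuel, window_end, license, tracking_no, status, manifest_id — PK (capacity) and explicit NOT NULL columns excluded).
routes: 2 nullable (window_start, lon — PK (distance, route_id, sequence) and explicit NOT NULL columns excluded).
Total: 6 + 7 + 2 = 15.

15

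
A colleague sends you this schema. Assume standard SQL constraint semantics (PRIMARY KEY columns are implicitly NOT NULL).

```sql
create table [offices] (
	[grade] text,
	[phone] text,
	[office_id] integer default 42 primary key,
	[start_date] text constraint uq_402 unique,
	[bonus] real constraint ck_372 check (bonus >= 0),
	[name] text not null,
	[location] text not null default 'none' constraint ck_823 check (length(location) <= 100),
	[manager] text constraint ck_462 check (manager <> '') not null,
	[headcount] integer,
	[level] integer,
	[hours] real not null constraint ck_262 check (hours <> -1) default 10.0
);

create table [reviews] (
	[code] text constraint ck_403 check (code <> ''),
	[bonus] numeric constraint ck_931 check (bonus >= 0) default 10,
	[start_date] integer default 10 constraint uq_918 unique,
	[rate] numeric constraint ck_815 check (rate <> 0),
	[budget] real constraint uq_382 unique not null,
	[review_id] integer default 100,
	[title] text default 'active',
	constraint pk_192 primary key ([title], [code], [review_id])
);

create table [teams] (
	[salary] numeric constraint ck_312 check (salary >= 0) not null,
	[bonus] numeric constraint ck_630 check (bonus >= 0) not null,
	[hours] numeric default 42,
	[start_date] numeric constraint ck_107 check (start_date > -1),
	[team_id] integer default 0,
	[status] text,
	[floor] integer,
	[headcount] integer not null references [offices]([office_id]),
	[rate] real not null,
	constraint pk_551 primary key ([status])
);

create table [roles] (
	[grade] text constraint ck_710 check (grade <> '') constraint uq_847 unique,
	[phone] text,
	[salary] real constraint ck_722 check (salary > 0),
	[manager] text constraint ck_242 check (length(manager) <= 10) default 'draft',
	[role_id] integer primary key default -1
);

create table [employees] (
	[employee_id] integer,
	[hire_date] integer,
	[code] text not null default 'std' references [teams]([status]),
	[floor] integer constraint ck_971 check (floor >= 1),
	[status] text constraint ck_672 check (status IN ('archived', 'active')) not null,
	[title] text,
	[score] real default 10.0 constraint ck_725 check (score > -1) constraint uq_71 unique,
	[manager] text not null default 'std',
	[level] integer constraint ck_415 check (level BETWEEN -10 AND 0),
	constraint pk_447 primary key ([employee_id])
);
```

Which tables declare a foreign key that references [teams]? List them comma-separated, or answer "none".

- employees.code references teams(status).

employees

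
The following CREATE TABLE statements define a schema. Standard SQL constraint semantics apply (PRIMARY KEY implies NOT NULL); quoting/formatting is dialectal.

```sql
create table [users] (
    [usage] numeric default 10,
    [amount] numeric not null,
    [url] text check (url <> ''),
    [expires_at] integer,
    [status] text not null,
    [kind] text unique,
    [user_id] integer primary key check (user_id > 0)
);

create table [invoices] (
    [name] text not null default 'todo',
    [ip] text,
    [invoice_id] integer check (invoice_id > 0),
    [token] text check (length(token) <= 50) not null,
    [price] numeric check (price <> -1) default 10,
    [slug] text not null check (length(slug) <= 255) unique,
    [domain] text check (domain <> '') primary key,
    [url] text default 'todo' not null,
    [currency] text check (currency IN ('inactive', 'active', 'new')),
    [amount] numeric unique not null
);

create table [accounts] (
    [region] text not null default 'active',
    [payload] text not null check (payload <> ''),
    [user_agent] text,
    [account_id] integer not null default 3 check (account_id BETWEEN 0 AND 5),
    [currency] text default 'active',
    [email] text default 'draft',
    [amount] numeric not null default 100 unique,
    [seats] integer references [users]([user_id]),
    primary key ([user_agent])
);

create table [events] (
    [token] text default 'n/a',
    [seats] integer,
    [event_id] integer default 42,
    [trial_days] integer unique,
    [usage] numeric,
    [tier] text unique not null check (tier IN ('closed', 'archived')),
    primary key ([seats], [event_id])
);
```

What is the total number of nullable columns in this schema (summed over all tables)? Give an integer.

users: 4 nullable (usage, url, expires_at, kind — PK (user_id) and explicit NOT NULL columns excluded).
invoices: 4 nullable (ip, invoice_id, price, currency — PK (domain) and explicit NOT NULL columns excluded).
accounts: 3 nullable (currency, email, seats — PK (user_agent) and explicit NOT NULL columns excluded).
events: 3 nullable (token, trial_days, usage — PK (seats, event_id) and explicit NOT NULL columns excluded).
Total: 4 + 4 + 3 + 3 = 14.

14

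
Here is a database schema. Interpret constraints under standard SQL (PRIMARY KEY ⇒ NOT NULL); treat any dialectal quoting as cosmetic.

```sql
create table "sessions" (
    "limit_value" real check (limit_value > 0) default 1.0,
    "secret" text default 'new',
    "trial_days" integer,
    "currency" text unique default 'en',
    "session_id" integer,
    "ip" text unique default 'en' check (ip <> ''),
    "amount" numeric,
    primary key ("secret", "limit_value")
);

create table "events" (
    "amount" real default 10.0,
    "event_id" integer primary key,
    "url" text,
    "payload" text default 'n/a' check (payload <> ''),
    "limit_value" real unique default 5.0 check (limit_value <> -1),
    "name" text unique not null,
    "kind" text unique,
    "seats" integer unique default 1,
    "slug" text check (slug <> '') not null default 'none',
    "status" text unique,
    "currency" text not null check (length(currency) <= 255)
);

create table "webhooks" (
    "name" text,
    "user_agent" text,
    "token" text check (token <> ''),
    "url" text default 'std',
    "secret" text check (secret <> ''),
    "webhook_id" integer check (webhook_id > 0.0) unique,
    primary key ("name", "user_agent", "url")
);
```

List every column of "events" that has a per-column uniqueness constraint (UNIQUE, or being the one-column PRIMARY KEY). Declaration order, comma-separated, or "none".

event_id, limit_value, name, kind, seats, status

- amount: no UNIQUE or single-column PK constraint.
- event_id: single-column PRIMARY KEY → unique.
- url: no UNIQUE or single-column PK constraint.
- payload: no UNIQUE or single-column PK constraint.
- limit_value: declared UNIQUE → unique.
- name: declared UNIQUE → unique.
- kind: declared UNIQUE → unique.
- seats: declared UNIQUE → unique.
- slug: no UNIQUE or single-column PK constraint.
- status: declared UNIQUE → unique.
- currency: no UNIQUE or single-column PK constraint.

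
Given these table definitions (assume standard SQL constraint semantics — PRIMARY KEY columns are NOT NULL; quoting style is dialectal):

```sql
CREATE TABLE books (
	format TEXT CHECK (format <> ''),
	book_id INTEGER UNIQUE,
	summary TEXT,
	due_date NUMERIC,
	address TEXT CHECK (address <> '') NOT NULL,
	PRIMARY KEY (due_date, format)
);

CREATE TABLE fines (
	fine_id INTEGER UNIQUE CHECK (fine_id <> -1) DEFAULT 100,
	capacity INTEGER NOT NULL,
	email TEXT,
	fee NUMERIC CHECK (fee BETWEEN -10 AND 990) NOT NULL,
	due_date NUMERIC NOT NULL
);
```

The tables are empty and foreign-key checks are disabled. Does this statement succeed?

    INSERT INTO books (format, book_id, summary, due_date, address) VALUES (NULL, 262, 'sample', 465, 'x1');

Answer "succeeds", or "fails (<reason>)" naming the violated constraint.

fails (NOT NULL on format)

format is explicitly set to NULL, but format is part of the PRIMARY KEY (implied NOT NULL).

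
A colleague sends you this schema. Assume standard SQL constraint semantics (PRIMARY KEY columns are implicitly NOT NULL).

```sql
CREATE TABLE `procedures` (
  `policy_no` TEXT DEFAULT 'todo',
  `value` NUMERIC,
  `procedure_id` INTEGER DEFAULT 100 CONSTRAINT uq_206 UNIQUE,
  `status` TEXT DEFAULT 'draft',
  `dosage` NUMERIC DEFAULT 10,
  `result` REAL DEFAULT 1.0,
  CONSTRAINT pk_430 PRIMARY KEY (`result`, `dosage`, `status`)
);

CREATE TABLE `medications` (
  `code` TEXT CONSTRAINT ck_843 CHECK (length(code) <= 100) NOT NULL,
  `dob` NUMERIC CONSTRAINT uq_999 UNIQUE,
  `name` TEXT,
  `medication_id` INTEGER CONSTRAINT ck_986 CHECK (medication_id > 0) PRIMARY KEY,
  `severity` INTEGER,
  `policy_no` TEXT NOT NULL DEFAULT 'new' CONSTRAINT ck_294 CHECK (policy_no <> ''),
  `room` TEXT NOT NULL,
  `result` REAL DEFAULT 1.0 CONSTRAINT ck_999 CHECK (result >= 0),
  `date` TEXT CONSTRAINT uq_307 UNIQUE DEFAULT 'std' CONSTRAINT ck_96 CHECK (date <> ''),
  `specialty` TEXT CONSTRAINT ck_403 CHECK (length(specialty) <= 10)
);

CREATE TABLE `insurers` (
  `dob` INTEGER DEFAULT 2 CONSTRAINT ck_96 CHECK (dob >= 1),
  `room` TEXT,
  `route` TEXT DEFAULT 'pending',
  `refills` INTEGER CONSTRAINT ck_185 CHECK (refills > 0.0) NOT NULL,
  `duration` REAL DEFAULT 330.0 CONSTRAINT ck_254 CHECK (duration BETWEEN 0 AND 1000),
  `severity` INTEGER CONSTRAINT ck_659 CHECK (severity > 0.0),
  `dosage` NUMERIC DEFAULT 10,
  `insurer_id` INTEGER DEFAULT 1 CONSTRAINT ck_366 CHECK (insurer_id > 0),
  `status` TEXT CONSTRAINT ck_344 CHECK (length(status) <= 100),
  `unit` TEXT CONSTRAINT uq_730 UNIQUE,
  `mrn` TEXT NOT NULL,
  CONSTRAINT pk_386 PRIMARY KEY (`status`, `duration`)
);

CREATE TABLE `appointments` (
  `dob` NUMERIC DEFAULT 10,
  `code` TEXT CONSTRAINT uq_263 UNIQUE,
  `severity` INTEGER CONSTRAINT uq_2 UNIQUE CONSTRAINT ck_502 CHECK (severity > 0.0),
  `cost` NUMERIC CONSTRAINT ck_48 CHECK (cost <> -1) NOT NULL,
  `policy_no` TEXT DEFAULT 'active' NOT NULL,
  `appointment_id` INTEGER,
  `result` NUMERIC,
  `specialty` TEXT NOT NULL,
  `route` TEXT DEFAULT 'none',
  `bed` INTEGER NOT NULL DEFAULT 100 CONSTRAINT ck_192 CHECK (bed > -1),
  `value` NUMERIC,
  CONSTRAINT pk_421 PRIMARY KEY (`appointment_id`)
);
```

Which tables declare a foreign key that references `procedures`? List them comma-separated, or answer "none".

No REFERENCES clause anywhere in the schema names procedures.

none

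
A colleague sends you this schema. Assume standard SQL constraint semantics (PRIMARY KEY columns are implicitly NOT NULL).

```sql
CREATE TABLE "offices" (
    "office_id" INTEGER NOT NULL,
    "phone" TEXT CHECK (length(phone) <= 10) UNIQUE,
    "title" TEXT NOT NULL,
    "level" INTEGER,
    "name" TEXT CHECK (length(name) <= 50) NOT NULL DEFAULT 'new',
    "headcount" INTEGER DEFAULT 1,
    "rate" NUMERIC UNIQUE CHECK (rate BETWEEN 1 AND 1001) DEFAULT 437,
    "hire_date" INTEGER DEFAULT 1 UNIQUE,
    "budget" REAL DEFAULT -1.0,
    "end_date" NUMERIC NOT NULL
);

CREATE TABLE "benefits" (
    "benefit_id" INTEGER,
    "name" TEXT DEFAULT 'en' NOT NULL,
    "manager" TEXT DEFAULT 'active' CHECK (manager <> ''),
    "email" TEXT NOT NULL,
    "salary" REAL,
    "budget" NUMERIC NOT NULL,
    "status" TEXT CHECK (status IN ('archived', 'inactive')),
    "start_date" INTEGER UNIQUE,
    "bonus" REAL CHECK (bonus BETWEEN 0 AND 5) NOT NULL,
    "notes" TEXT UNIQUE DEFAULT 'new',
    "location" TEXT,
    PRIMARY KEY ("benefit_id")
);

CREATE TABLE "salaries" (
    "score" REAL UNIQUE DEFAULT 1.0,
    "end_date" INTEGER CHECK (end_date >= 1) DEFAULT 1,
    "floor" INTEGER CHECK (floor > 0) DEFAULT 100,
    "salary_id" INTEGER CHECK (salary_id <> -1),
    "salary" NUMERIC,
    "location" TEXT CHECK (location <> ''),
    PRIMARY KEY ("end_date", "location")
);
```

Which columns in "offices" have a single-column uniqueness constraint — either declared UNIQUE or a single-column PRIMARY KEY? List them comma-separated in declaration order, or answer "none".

phone, rate, hire_date

- office_id: no UNIQUE or single-column PK constraint.
- phone: declared UNIQUE → unique.
- title: no UNIQUE or single-column PK constraint.
- level: no UNIQUE or single-column PK constraint.
- name: no UNIQUE or single-column PK constraint.
- headcount: no UNIQUE or single-column PK constraint.
- rate: declared UNIQUE → unique.
- hire_date: declared UNIQUE → unique.
- budget: no UNIQUE or single-column PK constraint.
- end_date: no UNIQUE or single-column PK constraint.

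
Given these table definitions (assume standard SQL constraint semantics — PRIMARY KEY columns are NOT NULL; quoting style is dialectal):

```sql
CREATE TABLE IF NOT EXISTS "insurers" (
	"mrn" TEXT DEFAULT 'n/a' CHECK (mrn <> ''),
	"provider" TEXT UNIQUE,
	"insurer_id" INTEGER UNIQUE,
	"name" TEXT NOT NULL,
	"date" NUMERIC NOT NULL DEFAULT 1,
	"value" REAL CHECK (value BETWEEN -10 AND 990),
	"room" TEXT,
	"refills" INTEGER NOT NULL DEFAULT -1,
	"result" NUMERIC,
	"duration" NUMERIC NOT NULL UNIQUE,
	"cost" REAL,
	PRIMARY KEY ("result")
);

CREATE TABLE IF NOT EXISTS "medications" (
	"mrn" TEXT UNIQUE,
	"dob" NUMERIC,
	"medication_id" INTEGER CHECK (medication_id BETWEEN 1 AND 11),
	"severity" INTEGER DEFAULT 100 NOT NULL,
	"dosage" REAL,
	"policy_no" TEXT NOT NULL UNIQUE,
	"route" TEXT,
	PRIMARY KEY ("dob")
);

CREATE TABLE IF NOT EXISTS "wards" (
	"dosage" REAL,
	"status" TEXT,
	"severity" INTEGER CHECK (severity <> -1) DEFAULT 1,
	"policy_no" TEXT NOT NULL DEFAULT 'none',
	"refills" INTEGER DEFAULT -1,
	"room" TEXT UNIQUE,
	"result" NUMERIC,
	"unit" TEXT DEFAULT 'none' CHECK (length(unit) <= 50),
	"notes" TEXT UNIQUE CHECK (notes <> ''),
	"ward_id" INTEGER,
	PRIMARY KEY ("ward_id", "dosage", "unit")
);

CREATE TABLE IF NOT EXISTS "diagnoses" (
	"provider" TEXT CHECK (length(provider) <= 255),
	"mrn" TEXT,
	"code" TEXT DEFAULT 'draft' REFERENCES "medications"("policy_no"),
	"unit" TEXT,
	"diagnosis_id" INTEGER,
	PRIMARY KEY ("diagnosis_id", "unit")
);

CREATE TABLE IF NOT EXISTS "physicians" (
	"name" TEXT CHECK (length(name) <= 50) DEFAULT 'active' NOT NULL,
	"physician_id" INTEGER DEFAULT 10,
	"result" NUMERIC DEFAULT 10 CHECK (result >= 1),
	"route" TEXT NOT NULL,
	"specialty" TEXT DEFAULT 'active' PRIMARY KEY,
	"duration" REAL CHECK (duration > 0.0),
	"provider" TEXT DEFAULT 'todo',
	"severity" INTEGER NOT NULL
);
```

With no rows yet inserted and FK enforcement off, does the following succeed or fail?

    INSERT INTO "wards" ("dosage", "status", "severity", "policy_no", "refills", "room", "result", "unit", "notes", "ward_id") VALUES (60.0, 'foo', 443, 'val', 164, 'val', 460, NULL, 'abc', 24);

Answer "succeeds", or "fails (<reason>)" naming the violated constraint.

fails (NOT NULL on unit)

unit is explicitly set to NULL, but unit is part of the PRIMARY KEY (implied NOT NULL).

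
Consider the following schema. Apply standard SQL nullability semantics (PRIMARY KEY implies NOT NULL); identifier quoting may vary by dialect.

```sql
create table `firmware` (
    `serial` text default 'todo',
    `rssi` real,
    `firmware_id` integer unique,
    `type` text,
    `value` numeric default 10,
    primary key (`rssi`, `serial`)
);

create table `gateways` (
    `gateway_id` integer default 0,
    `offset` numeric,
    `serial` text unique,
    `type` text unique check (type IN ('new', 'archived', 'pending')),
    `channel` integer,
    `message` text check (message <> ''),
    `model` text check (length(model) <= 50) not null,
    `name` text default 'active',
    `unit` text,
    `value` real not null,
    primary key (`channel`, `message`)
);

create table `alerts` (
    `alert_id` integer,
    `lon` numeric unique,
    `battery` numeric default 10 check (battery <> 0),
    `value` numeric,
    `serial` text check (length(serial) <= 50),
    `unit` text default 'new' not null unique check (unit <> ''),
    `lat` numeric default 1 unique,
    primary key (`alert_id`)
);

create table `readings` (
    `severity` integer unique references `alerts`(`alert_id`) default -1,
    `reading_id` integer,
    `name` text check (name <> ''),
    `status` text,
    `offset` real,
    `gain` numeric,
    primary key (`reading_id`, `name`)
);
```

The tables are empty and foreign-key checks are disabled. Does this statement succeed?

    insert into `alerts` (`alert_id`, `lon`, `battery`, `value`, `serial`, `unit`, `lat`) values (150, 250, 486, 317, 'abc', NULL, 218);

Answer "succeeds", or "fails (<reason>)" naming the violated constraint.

unit is explicitly set to NULL, but unit is declared NOT NULL.

fails (NOT NULL on unit)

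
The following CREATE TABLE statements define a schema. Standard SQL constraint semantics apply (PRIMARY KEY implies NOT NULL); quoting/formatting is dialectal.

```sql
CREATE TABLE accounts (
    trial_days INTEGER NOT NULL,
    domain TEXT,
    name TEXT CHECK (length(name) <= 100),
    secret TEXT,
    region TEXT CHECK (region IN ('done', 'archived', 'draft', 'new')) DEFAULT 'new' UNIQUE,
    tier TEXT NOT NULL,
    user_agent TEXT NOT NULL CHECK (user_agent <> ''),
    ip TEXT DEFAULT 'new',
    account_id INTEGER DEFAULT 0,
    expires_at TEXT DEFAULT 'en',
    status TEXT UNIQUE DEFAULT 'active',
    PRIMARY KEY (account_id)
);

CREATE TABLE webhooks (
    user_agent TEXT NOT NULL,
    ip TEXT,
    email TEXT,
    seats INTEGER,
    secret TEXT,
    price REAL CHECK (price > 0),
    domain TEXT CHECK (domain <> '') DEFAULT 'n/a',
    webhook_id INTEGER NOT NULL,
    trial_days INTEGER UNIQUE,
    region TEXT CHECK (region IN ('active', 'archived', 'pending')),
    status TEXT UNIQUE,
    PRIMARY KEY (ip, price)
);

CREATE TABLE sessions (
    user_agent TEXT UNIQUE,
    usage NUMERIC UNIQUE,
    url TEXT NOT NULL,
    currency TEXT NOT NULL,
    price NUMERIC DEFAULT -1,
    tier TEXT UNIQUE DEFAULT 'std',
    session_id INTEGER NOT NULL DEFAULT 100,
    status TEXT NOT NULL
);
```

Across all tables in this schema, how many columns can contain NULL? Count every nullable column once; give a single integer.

18

accounts: 7 nullable (domain, name, secret, region, ip, expires_at, status — PK (account_id) and explicit NOT NULL columns excluded).
webhooks: 7 nullable (email, seats, secret, domain, trial_days, region, status — PK (ip, price) and explicit NOT NULL columns excluded).
sessions: 4 nullable (user_agent, usage, price, tier — PK none and explicit NOT NULL columns excluded).
Total: 7 + 7 + 4 = 18.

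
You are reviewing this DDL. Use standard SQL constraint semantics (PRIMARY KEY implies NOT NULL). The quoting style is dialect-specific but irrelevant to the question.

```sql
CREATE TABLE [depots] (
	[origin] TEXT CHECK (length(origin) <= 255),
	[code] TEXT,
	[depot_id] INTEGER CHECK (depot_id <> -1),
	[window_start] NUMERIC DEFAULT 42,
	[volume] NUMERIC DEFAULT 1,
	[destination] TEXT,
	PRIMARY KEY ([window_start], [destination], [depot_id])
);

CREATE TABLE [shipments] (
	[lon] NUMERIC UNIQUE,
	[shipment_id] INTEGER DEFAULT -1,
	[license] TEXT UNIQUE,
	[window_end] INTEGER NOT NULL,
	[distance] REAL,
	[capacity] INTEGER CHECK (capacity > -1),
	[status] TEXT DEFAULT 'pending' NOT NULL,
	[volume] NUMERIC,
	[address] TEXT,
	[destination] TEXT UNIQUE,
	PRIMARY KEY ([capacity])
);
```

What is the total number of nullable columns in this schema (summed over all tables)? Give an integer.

10

depots: 3 nullable (origin, code, volume — PK (window_start, destination, depot_id) and explicit NOT NULL columns excluded).
shipments: 7 nullable (lon, shipment_id, license, distance, volume, address, destination — PK (capacity) and explicit NOT NULL columns excluded).
Total: 3 + 7 = 10.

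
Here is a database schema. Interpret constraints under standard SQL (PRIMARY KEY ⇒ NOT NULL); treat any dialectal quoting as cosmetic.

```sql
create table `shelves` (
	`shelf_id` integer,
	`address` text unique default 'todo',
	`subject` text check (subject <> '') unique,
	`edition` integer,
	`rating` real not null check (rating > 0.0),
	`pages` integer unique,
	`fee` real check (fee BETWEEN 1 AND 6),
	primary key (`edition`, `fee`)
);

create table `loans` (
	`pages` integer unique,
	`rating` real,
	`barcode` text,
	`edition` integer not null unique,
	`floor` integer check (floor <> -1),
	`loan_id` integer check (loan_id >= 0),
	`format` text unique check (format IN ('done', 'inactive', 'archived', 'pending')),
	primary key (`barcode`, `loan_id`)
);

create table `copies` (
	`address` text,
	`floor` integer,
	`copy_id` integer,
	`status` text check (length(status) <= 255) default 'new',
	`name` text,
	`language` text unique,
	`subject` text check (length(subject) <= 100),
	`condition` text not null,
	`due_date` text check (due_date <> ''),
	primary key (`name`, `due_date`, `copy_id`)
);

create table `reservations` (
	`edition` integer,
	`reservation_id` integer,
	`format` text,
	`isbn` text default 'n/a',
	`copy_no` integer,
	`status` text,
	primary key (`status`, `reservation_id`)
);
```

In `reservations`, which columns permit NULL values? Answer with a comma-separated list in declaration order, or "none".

edition, format, isbn, copy_no

- edition: no NOT NULL constraint applies → nullable.
- reservation_id: part of the PRIMARY KEY, which implies NOT NULL → not nullable.
- format: no NOT NULL constraint applies → nullable.
- isbn: DEFAULT only fills an omitted column; an explicit NULL is still allowed → nullable.
- copy_no: no NOT NULL constraint applies → nullable.
- status: part of the PRIMARY KEY, which implies NOT NULL → not nullable.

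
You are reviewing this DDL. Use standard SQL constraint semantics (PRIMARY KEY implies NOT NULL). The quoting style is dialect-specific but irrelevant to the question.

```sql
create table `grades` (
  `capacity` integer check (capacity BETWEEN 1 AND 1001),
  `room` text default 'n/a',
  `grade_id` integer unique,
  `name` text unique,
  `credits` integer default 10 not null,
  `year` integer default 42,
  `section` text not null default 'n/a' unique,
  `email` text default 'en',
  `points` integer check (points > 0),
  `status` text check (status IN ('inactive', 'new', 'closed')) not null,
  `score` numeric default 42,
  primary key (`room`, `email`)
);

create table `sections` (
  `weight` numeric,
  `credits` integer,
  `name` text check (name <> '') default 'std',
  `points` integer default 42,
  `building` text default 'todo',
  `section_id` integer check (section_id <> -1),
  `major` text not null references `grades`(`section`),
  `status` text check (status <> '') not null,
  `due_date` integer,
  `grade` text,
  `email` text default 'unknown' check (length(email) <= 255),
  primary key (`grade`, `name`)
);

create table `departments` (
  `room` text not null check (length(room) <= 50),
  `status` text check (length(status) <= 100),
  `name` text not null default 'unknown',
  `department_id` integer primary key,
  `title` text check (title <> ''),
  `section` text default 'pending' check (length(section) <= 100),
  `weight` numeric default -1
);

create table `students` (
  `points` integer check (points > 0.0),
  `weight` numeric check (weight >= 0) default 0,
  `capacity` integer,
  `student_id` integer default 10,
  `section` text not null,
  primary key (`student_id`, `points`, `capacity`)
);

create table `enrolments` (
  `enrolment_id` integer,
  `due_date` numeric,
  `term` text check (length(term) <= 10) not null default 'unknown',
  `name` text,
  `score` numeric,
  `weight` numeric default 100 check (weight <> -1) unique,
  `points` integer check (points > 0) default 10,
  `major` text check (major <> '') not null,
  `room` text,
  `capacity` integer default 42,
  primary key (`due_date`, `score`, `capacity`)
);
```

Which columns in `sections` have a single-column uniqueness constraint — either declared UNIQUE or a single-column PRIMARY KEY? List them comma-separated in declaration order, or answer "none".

none

- weight: no UNIQUE or single-column PK constraint.
- credits: no UNIQUE or single-column PK constraint.
- name: part of a composite PRIMARY KEY — only the tuple is unique, not this column on its own.
- points: no UNIQUE or single-column PK constraint.
- building: no UNIQUE or single-column PK constraint.
- section_id: no UNIQUE or single-column PK constraint.
- major: no UNIQUE or single-column PK constraint.
- status: no UNIQUE or single-column PK constraint.
- due_date: no UNIQUE or single-column PK constraint.
- grade: part of a composite PRIMARY KEY — only the tuple is unique, not this column on its own.
- email: no UNIQUE or single-column PK constraint.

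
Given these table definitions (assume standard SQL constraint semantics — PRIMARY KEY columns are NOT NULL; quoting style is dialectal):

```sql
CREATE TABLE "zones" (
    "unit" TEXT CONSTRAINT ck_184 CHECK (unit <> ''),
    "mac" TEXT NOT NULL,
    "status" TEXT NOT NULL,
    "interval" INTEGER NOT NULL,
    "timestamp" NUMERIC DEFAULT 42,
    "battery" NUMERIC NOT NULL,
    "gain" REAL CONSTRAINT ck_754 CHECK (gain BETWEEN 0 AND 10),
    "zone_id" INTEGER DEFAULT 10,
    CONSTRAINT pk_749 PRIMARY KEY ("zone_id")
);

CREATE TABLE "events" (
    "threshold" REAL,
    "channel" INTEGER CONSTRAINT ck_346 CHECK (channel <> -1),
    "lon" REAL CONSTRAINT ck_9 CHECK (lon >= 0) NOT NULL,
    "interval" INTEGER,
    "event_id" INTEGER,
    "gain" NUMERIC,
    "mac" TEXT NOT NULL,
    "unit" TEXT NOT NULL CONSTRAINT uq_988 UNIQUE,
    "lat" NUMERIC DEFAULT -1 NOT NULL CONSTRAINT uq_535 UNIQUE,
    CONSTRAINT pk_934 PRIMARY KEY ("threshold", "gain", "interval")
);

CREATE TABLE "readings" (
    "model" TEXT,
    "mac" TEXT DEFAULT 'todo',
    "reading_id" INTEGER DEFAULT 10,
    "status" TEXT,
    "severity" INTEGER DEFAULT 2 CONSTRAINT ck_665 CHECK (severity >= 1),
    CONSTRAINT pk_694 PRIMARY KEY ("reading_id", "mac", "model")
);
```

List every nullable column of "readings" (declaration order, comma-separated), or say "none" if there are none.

status, severity

- model: part of the PRIMARY KEY, which implies NOT NULL → not nullable.
- mac: part of the PRIMARY KEY, which implies NOT NULL → not nullable.
- reading_id: part of the PRIMARY KEY, which implies NOT NULL → not nullable.
- status: no NOT NULL constraint applies → nullable.
- severity: CHECK does not forbid NULL (a CHECK constraint passes when its expression is NULL) → nullable.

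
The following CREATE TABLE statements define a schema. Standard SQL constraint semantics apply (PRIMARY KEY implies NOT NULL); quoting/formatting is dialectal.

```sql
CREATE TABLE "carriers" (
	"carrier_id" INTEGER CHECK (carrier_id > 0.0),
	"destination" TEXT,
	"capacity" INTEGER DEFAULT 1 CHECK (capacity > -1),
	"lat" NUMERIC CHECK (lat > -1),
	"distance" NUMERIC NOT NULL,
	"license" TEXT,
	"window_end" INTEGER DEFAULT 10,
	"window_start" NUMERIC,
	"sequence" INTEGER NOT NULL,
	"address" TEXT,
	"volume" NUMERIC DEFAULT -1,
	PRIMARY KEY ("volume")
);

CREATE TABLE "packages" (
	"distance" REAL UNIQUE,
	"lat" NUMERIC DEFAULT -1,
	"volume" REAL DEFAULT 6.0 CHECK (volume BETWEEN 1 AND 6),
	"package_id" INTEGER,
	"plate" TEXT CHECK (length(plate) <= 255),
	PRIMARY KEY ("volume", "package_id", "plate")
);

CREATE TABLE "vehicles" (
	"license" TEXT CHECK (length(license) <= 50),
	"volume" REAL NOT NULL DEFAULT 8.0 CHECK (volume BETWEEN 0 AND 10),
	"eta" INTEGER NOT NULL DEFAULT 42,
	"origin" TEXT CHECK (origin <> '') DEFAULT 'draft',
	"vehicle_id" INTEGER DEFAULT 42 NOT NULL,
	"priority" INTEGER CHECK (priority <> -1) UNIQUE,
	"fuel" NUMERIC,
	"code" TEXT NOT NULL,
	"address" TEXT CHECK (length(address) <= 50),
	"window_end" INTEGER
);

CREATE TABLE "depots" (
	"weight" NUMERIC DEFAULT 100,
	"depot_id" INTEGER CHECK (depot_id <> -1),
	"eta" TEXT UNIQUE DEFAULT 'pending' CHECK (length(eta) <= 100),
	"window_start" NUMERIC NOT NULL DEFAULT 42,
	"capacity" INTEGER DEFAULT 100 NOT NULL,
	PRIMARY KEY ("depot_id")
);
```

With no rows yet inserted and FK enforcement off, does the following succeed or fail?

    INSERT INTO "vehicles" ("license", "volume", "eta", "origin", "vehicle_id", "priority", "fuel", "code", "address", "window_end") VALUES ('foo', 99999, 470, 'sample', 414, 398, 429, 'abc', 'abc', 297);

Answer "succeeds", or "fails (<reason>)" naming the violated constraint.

The value 99999 for volume violates CHECK (volume BETWEEN 0 AND 10).

fails (CHECK on volume)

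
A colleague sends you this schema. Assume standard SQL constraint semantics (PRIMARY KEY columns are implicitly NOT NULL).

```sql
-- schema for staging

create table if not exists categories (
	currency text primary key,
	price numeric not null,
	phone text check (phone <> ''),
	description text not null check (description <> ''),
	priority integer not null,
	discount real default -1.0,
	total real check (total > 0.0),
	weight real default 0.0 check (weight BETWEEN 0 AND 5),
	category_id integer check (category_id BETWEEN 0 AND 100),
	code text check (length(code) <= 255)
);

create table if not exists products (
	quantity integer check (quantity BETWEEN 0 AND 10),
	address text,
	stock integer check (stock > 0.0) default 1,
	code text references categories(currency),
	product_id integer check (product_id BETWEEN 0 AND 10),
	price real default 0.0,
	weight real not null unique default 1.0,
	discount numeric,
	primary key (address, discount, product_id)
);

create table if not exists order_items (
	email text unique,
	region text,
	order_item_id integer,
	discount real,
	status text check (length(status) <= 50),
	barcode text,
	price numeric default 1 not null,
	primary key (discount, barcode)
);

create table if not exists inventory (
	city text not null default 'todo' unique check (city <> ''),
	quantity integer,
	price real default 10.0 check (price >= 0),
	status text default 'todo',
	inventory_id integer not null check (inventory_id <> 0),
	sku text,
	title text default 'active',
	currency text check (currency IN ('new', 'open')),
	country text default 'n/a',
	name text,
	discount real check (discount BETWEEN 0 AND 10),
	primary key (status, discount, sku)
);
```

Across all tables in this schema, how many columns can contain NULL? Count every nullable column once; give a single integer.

categories: 6 nullable (phone, discount, total, weight, category_id, code — PK (currency) and explicit NOT NULL columns excluded).
products: 4 nullable (quantity, stock, code, price — PK (address, discount, product_id) and explicit NOT NULL columns excluded).
order_items: 4 nullable (email, region, order_item_id, status — PK (discount, barcode) and explicit NOT NULL columns excluded).
inventory: 6 nullable (quantity, price, title, currency, country, name — PK (status, discount, sku) and explicit NOT NULL columns excluded).
Total: 6 + 4 + 4 + 6 = 20.

20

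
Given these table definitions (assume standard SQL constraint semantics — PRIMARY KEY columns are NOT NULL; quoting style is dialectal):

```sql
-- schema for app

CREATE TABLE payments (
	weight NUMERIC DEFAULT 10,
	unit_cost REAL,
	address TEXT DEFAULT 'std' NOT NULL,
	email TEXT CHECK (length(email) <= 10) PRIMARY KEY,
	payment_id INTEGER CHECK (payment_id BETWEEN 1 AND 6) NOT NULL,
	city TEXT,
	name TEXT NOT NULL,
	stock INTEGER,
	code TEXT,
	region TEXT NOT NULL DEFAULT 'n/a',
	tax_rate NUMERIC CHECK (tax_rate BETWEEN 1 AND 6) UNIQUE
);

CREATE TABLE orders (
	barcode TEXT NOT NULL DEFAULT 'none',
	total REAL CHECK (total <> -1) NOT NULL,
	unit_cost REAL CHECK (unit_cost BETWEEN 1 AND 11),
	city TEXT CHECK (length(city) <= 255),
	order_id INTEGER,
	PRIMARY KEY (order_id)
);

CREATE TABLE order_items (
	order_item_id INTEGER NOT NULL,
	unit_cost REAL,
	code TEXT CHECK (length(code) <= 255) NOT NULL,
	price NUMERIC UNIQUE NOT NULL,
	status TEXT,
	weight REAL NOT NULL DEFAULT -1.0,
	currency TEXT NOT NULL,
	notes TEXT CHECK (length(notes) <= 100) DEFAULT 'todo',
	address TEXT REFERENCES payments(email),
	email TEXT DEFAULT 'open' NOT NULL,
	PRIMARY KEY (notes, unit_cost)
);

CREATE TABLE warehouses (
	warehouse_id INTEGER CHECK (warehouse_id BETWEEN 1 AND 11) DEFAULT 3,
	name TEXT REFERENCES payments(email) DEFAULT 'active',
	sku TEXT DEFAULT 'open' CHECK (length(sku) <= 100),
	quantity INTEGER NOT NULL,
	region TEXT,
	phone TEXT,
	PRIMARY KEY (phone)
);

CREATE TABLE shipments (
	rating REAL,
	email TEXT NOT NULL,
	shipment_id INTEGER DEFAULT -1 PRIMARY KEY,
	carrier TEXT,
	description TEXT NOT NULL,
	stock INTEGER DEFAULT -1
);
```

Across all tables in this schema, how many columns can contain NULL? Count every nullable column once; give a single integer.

17

payments: 6 nullable (weight, unit_cost, city, stock, code, tax_rate — PK (email) and explicit NOT NULL columns excluded).
orders: 2 nullable (unit_cost, city — PK (order_id) and explicit NOT NULL columns excluded).
order_items: 2 nullable (status, address — PK (notes, unit_cost) and explicit NOT NULL columns excluded).
warehouses: 4 nullable (warehouse_id, name, sku, region — PK (phone) and explicit NOT NULL columns excluded).
shipments: 3 nullable (rating, carrier, stock — PK (shipment_id) and explicit NOT NULL columns excluded).
Total: 6 + 2 + 2 + 4 + 3 = 17.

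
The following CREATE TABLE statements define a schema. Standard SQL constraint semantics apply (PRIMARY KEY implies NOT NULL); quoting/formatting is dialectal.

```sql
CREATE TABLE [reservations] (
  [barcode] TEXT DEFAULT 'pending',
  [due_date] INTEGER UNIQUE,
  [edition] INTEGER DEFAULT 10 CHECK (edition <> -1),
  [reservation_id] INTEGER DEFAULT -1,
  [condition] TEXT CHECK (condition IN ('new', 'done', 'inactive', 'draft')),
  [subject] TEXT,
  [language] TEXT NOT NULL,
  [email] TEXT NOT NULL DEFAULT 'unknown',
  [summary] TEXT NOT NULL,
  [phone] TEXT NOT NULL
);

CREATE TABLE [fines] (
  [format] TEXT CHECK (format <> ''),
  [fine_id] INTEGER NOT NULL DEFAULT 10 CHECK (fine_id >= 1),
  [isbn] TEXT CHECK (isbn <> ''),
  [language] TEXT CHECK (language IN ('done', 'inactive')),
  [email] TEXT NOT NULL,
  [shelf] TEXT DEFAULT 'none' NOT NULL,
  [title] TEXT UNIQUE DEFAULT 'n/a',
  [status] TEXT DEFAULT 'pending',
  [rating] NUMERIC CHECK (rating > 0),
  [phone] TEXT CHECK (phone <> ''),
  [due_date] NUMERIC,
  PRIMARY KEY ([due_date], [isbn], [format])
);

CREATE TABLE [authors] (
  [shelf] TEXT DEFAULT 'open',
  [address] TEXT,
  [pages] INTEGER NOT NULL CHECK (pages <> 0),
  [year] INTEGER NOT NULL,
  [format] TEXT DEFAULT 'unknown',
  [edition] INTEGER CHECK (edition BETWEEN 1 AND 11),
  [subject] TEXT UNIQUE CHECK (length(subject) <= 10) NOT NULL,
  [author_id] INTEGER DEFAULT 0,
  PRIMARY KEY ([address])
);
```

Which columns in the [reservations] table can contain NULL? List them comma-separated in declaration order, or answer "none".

barcode, due_date, edition, reservation_id, condition, subject

- barcode: DEFAULT only fills an omitted column; an explicit NULL is still allowed → nullable.
- due_date: UNIQUE does not imply NOT NULL → nullable.
- edition: CHECK does not forbid NULL (a CHECK constraint passes when its expression is NULL) → nullable.
- reservation_id: DEFAULT only fills an omitted column; an explicit NULL is still allowed → nullable.
- condition: CHECK does not forbid NULL (a CHECK constraint passes when its expression is NULL) → nullable.
- subject: no NOT NULL constraint applies → nullable.
- language: declared NOT NULL → not nullable.
- email: declared NOT NULL → not nullable.
- summary: declared NOT NULL → not nullable.
- phone: declared NOT NULL → not nullable.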